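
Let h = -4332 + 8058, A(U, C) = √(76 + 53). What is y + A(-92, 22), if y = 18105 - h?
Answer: 14379 + √129 ≈ 14390.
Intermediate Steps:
A(U, C) = √129
h = 3726
y = 14379 (y = 18105 - 1*3726 = 18105 - 3726 = 14379)
y + A(-92, 22) = 14379 + √129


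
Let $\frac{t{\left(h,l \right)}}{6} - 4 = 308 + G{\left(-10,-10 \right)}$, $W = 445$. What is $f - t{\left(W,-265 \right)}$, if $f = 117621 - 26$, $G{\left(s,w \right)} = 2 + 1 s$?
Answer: $115771$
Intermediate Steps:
$G{\left(s,w \right)} = 2 + s$
$f = 117595$
$t{\left(h,l \right)} = 1824$ ($t{\left(h,l \right)} = 24 + 6 \left(308 + \left(2 - 10\right)\right) = 24 + 6 \left(308 - 8\right) = 24 + 6 \cdot 300 = 24 + 1800 = 1824$)
$f - t{\left(W,-265 \right)} = 117595 - 1824 = 115771$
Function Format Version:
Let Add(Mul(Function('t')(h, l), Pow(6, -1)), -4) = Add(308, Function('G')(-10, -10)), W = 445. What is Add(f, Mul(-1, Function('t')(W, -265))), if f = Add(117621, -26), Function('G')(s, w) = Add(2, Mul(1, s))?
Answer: 115771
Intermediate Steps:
Function('G')(s, w) = Add(2, s)
f = 117595
Function('t')(h, l) = 1824 (Function('t')(h, l) = Add(24, Mul(6, Add(308, Add(2, -10)))) = Add(24, Mul(6, Add(308, -8))) = Add(24, Mul(6, 300)) = Add(24, 1800) = 1824)
Add(f, Mul(-1, Function('t')(W, -265))) = Add(117595, Mul(-1, 1824)) = Add(117595, -1824) = 115771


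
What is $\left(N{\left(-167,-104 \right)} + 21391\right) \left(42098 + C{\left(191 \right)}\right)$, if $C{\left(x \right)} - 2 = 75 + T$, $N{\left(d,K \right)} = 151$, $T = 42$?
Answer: $909438614$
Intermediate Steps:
$C{\left(x \right)} = 119$ ($C{\left(x \right)} = 2 + \left(75 + 42\right) = 2 + 117 = 119$)
$\left(N{\left(-167,-104 \right)} + 21391\right) \left(42098 + C{\left(191 \right)}\right) = \left(151 + 21391\right) \left(42098 + 119\right) = 21542 \cdot 42217 = 909438614$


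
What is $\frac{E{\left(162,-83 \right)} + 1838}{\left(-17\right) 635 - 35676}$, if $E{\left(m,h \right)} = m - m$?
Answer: $- \frac{1838}{46471} \approx -0.039552$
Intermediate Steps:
$E{\left(m,h \right)} = 0$
$\frac{E{\left(162,-83 \right)} + 1838}{\left(-17\right) 635 - 35676} = \frac{0 + 1838}{\left(-17\right) 635 - 35676} = \frac{1838}{-10795 - 35676} = \frac{1838}{-46471} = 1838 \left(- \frac{1}{46471}\right) = - \frac{1838}{46471}$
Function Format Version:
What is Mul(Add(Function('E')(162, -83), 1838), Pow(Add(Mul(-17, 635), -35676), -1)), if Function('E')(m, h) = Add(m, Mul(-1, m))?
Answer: Rational(-1838, 46471) ≈ -0.039552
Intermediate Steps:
Function('E')(m, h) = 0
Mul(Add(Function('E')(162, -83), 1838), Pow(Add(Mul(-17, 635), -35676), -1)) = Mul(Add(0, 1838), Pow(Add(Mul(-17, 635), -35676), -1)) = Mul(1838, Pow(Add(-10795, -35676), -1)) = Mul(1838, Pow(-46471, -1)) = Mul(1838, Rational(-1, 46471)) = Rational(-1838, 46471)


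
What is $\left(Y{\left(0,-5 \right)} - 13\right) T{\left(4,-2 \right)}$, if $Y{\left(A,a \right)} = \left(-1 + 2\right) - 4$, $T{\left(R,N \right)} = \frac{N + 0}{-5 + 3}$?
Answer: $-16$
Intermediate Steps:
$T{\left(R,N \right)} = - \frac{N}{2}$ ($T{\left(R,N \right)} = \frac{N}{-2} = N \left(- \frac{1}{2}\right) = - \frac{N}{2}$)
$Y{\left(A,a \right)} = -3$ ($Y{\left(A,a \right)} = 1 - 4 = -3$)
$\left(Y{\left(0,-5 \right)} - 13\right) T{\left(4,-2 \right)} = \left(-3 - 13\right) \left(\left(- \frac{1}{2}\right) \left(-2\right)\right) = \left(-16\right) 1 = -16$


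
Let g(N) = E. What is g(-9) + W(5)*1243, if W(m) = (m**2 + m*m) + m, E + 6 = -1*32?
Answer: 68327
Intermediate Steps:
E = -38 (E = -6 - 1*32 = -6 - 32 = -38)
W(m) = m + 2*m**2 (W(m) = (m**2 + m**2) + m = 2*m**2 + m = m + 2*m**2)
g(N) = -38
g(-9) + W(5)*1243 = -38 + (5*(1 + 2*5))*1243 = -38 + (5*(1 + 10))*1243 = -38 + (5*11)*1243 = -38 + 55*1243 = -38 + 68365 = 68327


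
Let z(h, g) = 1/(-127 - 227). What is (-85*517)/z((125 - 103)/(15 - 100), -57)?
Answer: 15556530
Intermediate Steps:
z(h, g) = -1/354 (z(h, g) = 1/(-354) = -1/354)
(-85*517)/z((125 - 103)/(15 - 100), -57) = (-85*517)/(-1/354) = -43945*(-354) = 15556530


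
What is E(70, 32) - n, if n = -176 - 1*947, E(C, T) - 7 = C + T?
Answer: 1232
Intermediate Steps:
E(C, T) = 7 + C + T (E(C, T) = 7 + (C + T) = 7 + C + T)
n = -1123 (n = -176 - 947 = -1123)
E(70, 32) - n = (7 + 70 + 32) - 1*(-1123) = 109 + 1123 = 1232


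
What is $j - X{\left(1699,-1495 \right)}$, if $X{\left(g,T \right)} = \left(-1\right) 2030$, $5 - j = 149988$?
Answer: $-147953$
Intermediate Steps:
$j = -149983$ ($j = 5 - 149988 = -149983$)
$X{\left(g,T \right)} = -2030$
$j - X{\left(1699,-1495 \right)} = -149983 - -2030 = -149983 + 2030 = -147953$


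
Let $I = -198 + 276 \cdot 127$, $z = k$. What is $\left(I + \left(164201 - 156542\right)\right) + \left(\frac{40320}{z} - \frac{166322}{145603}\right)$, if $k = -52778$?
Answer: $\frac{163341122298133}{3842317567} \approx 42511.0$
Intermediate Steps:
$z = -52778$
$I = 34854$ ($I = -198 + 35052 = 34854$)
$\left(I + \left(164201 - 156542\right)\right) + \left(\frac{40320}{z} - \frac{166322}{145603}\right) = \left(34854 + \left(164201 - 156542\right)\right) + \left(\frac{40320}{-52778} - \frac{166322}{145603}\right) = \left(34854 + \left(164201 - 156542\right)\right) + \left(40320 \left(- \frac{1}{52778}\right) - \frac{166322}{145603}\right) = \left(34854 + 7659\right) - \frac{7324427738}{3842317567} = 42513 - \frac{7324427738}{3842317567} = \frac{163341122298133}{3842317567}$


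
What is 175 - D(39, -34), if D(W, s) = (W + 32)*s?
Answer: 2589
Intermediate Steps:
D(W, s) = s*(32 + W) (D(W, s) = (32 + W)*s = s*(32 + W))
175 - D(39, -34) = 175 - (-34)*(32 + 39) = 175 - (-34)*71 = 175 - 1*(-2414) = 175 + 2414 = 2589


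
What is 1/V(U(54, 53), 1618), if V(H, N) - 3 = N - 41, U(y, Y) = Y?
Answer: 1/1580 ≈ 0.00063291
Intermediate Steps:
V(H, N) = -38 + N (V(H, N) = 3 + (N - 41) = 3 + (-41 + N) = -38 + N)
1/V(U(54, 53), 1618) = 1/(-38 + 1618) = 1/1580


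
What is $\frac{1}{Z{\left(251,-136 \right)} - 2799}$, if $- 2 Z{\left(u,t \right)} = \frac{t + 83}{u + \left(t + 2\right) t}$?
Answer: $- \frac{36950}{103422997} \approx -0.00035727$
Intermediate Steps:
$Z{\left(u,t \right)} = - \frac{83 + t}{2 \left(u + t \left(2 + t\right)\right)}$ ($Z{\left(u,t \right)} = - \frac{\left(t + 83\right) \frac{1}{u + \left(t + 2\right) t}}{2} = - \frac{\left(83 + t\right) \frac{1}{u + \left(2 + t\right) t}}{2} = - \frac{\left(83 + t\right) \frac{1}{u + t \left(2 + t\right)}}{2} = - \frac{\frac{1}{u + t \left(2 + t\right)} \left(83 + t\right)}{2} = - \frac{83 + t}{2 \left(u + t \left(2 + t\right)\right)}$)
$\frac{1}{Z{\left(251,-136 \right)} - 2799} = \frac{1}{\frac{-83 - -136}{2 \left(251 + \left(-136\right)^{2} + 2 \left(-136\right)\right)} - 2799} = \frac{1}{\frac{-83 + 136}{2 \left(251 + 18496 - 272\right)} - 2799} = \frac{1}{\frac{1}{2} \cdot \frac{1}{18475} \cdot 53 - 2799} = \frac{1}{\frac{53}{36950} - 2799} = \frac{1}{- \frac{103422997}{36950}} = - \frac{36950}{103422997}$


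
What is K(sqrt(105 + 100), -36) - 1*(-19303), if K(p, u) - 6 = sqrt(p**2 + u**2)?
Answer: 19309 + sqrt(1501) ≈ 19348.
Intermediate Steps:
K(p, u) = 6 + sqrt(p**2 + u**2)
K(sqrt(105 + 100), -36) - 1*(-19303) = (6 + sqrt((sqrt(105 + 100))**2 + (-36)**2)) - 1*(-19303) = (6 + sqrt((sqrt(205))**2 + 1296)) + 19303 = (6 + sqrt(205 + 1296)) + 19303 = (6 + sqrt(1501)) + 19303 = 19309 + sqrt(1501)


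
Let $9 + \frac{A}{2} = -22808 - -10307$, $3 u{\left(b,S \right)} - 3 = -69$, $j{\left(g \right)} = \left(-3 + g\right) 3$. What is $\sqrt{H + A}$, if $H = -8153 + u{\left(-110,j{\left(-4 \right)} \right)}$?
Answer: $i \sqrt{33195} \approx 182.19 i$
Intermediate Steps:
$j{\left(g \right)} = -9 + 3 g$
$u{\left(b,S \right)} = -22$ ($u{\left(b,S \right)} = 1 + \frac{1}{3} \left(-69\right) = 1 - 23 = -22$)
$H = -8175$ ($H = -8153 - 22 = -8175$)
$A = -25020$ ($A = -18 + 2 \left(-22808 - -10307\right) = -18 + 2 \left(-22808 + 10307\right) = -18 + 2 \left(-12501\right) = -18 - 25002 = -25020$)
$\sqrt{H + A} = \sqrt{-8175 - 25020} = \sqrt{-33195} = i \sqrt{33195}$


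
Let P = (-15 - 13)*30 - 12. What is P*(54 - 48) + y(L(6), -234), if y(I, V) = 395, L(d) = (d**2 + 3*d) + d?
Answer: -4717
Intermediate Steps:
L(d) = d**2 + 4*d
P = -852 (P = -28*30 - 12 = -840 - 12 = -852)
P*(54 - 48) + y(L(6), -234) = -852*(54 - 48) + 395 = -852*6 + 395 = -5112 + 395 = -4717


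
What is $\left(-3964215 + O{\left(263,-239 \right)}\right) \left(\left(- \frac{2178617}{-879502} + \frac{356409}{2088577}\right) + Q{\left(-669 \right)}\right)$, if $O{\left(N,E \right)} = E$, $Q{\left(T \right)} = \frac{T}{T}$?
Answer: $- \frac{1021697651666467899}{70650294179} \approx -1.4461 \cdot 10^{7}$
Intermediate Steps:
$Q{\left(T \right)} = 1$
$\left(-3964215 + O{\left(263,-239 \right)}\right) \left(\left(- \frac{2178617}{-879502} + \frac{356409}{2088577}\right) + Q{\left(-669 \right)}\right) = \left(-3964215 - 239\right) \left(\left(- \frac{2178617}{-879502} + \frac{356409}{2088577}\right) + 1\right) = - 3964454 \left(\left(\left(-2178617\right) \left(- \frac{1}{879502}\right) + 356409 \cdot \frac{1}{2088577}\right) + 1\right) = - 3964454 \left(\left(\frac{2178617}{879502} + \frac{356409}{2088577}\right) + 1\right) = - 3964454 \left(\frac{4863671786327}{1836907648654} + 1\right) = \left(-3964454\right) \frac{6700579434981}{1836907648654} = - \frac{1021697651666467899}{70650294179}$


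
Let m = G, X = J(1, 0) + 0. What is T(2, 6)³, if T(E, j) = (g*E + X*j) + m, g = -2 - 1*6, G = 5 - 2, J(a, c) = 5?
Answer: 4913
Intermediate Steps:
G = 3
X = 5 (X = 5 + 0 = 5)
g = -8 (g = -2 - 6 = -8)
m = 3
T(E, j) = 3 - 8*E + 5*j (T(E, j) = (-8*E + 5*j) + 3 = 3 - 8*E + 5*j)
T(2, 6)³ = (3 - 8*2 + 5*6)³ = (3 - 16 + 30)³ = 17³ = 4913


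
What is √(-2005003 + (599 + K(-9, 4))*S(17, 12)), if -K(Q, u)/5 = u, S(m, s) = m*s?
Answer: I*√1886887 ≈ 1373.6*I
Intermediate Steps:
K(Q, u) = -5*u
√(-2005003 + (599 + K(-9, 4))*S(17, 12)) = √(-2005003 + (599 - 5*4)*(17*12)) = √(-2005003 + (599 - 20)*204) = √(-2005003 + 579*204) = √(-2005003 + 118116) = √(-1886887) = I*√1886887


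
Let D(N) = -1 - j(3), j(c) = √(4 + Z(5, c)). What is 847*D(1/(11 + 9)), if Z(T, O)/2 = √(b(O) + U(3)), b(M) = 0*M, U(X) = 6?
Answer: -847 - 847*√(4 + 2*√6) ≈ -3373.7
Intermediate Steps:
b(M) = 0
Z(T, O) = 2*√6 (Z(T, O) = 2*√(0 + 6) = 2*√6)
j(c) = √(4 + 2*√6)
D(N) = -1 - √(4 + 2*√6)
847*D(1/(11 + 9)) = 847*(-1 - √(4 + 2*√6)) = -847 - 847*√(4 + 2*√6)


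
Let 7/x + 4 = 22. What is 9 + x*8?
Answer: 109/9 ≈ 12.111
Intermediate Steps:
x = 7/18 (x = 7/(-4 + 22) = 7/18 ≈ 0.38889)
9 + x*8 = 9 + (7/18)*8 = 9 + 28/9 = 109/9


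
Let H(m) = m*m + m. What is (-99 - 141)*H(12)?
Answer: -37440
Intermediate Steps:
H(m) = m + m² (H(m) = m² + m = m + m²)
(-99 - 141)*H(12) = (-99 - 141)*(12*(1 + 12)) = -2880*13 = -240*156 = -37440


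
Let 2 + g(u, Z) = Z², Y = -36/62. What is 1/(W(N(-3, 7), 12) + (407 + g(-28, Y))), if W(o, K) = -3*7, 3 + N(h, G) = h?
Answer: 961/369348 ≈ 0.0026019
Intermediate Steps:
Y = -18/31 (Y = -36*1/62 = -18/31 ≈ -0.58065)
N(h, G) = -3 + h
W(o, K) = -21
g(u, Z) = -2 + Z²
1/(W(N(-3, 7), 12) + (407 + g(-28, Y))) = 1/(-21 + (407 + (-2 + (-18/31)²))) = 1/(-21 + (407 + (-2 + 324/961))) = 1/(-21 + (407 - 1598/961)) = 1/(-21 + 389529/961) = 1/(369348/961) = 961/369348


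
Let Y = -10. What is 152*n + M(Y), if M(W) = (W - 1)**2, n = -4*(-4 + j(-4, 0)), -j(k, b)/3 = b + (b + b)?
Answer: 2553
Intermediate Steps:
j(k, b) = -9*b (j(k, b) = -3*(b + (b + b)) = -3*(b + 2*b) = -9*b)
n = 16 (n = -4*(-4 - 9*0) = -4*(-4 + 0) = -4*(-4) = 16)
M(W) = (-1 + W)**2
152*n + M(Y) = 152*16 + (-1 - 10)**2 = 2432 + (-11)**2 = 2432 + 121 = 2553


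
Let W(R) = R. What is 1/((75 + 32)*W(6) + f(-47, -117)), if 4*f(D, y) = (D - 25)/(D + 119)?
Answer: 4/2567 ≈ 0.0015582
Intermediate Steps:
f(D, y) = (-25 + D)/(4*(119 + D)) (f(D, y) = ((D - 25)/(D + 119))/4 = ((-25 + D)/(119 + D))/4 = (-25 + D)/(4*(119 + D)))
1/((75 + 32)*W(6) + f(-47, -117)) = 1/((75 + 32)*6 + (-25 - 47)/(4*(119 - 47))) = 1/(107*6 + (¼)*(-72)/72) = 1/(642 + (¼)*(1/72)*(-72)) = 1/(642 - ¼) = 1/(2567/4) = 4/2567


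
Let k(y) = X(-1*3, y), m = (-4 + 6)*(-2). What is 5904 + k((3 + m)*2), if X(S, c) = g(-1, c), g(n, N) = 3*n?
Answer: 5901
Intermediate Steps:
m = -4 (m = 2*(-2) = -4)
X(S, c) = -3 (X(S, c) = 3*(-1) = -3)
k(y) = -3
5904 + k((3 + m)*2) = 5904 - 3 = 5901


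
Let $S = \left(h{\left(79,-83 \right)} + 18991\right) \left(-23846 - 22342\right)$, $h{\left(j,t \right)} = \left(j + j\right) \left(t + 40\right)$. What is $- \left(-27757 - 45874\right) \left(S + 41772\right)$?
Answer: $-41477318941584$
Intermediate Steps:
$h{\left(j,t \right)} = 2 j \left(40 + t\right)$
$S = -563355036$ ($S = \left(2 \cdot 79 \left(40 - 83\right) + 18991\right) \left(-23846 - 22342\right) = \left(2 \cdot 79 \left(-43\right) + 18991\right) \left(-46188\right) = \left(-6794 + 18991\right) \left(-46188\right) = 12197 \left(-46188\right) = -563355036$)
$- \left(-27757 - 45874\right) \left(S + 41772\right) = - \left(-27757 - 45874\right) \left(-563355036 + 41772\right) = - \left(-73631\right) \left(-563313264\right) = \left(-1\right) 41477318941584 = -41477318941584$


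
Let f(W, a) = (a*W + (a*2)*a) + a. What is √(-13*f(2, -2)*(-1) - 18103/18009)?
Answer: √900712131/6003 ≈ 4.9995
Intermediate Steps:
f(W, a) = a + 2*a² + W*a (f(W, a) = (W*a + (2*a)*a) + a = (W*a + 2*a²) + a = (2*a² + W*a) + a = a + 2*a² + W*a)
√(-13*f(2, -2)*(-1) - 18103/18009) = √(-(-26)*(1 + 2 + 2*(-2))*(-1) - 18103/18009) = √(-(-26)*(1 + 2 - 4)*(-1) - 18103*1/18009) = √(-(-26)*(-1)*(-1) - 18103/18009) = √(-13*2*(-1) - 18103/18009) = √(-26*(-1) - 18103/18009) = √(26 - 18103/18009) = √(450131/18009) = √900712131/6003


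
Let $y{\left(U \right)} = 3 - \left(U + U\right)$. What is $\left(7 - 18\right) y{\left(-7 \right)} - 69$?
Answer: $-256$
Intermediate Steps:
$y{\left(U \right)} = 3 - 2 U$
$\left(7 - 18\right) y{\left(-7 \right)} - 69 = \left(7 - 18\right) \left(3 - -14\right) - 69 = \left(7 - 18\right) \left(3 + 14\right) - 69 = \left(-11\right) 17 - 69 = -187 - 69 = -256$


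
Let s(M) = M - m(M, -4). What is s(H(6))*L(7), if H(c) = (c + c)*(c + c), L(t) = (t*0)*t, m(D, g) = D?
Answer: 0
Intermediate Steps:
L(t) = 0 (L(t) = 0*t = 0)
H(c) = 4*c² (H(c) = (2*c)*(2*c) = 4*c²)
s(M) = 0 (s(M) = M - M = 0)
s(H(6))*L(7) = 0*0 = 0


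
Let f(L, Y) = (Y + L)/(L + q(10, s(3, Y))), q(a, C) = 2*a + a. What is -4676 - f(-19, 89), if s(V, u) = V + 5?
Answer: -51506/11 ≈ -4682.4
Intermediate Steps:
s(V, u) = 5 + V
q(a, C) = 3*a
f(L, Y) = (L + Y)/(30 + L) (f(L, Y) = (Y + L)/(L + 3*10) = (L + Y)/(L + 30) = (L + Y)/(30 + L))
-4676 - f(-19, 89) = -4676 - (-19 + 89)/(30 - 19) = -4676 - 70/11 = -51506/11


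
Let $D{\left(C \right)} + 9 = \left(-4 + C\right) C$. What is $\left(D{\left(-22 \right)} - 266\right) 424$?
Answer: $125928$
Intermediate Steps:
$D{\left(C \right)} = -9 + C \left(-4 + C\right)$ ($D{\left(C \right)} = -9 + \left(-4 + C\right) C = -9 + C \left(-4 + C\right)$)
$\left(D{\left(-22 \right)} - 266\right) 424 = \left(\left(-9 + \left(-22\right)^{2} - -88\right) - 266\right) 424 = \left(\left(-9 + 484 + 88\right) - 266\right) 424 = \left(563 - 266\right) 424 = 297 \cdot 424 = 125928$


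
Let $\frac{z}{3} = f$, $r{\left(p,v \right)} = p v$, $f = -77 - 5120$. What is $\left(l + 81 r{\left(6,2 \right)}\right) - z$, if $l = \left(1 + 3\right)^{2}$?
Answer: $16579$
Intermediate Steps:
$l = 16$ ($l = 4^{2} = 16$)
$f = -5197$ ($f = -77 - 5120 = -5197$)
$z = -15591$ ($z = 3 \left(-5197\right) = -15591$)
$\left(l + 81 r{\left(6,2 \right)}\right) - z = \left(16 + 81 \cdot 6 \cdot 2\right) - -15591 = \left(16 + 81 \cdot 12\right) + 15591 = \left(16 + 972\right) + 15591 = 988 + 15591 = 16579$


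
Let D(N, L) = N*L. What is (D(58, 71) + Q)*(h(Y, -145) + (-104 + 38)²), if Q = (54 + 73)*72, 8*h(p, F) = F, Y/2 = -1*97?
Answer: 230115593/4 ≈ 5.7529e+7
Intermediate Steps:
Y = -194 (Y = 2*(-1*97) = 2*(-97) = -194)
h(p, F) = F/8
Q = 9144 (Q = 127*72 = 9144)
D(N, L) = L*N
(D(58, 71) + Q)*(h(Y, -145) + (-104 + 38)²) = (71*58 + 9144)*((⅛)*(-145) + (-104 + 38)²) = (4118 + 9144)*(-145/8 + (-66)²) = 13262*(-145/8 + 4356) = 13262*(34703/8) = 230115593/4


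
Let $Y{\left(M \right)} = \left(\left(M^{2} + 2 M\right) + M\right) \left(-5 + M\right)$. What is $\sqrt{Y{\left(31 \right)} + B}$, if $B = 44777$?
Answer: $\sqrt{72181} \approx 268.67$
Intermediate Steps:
$Y{\left(M \right)} = \left(-5 + M\right) \left(M^{2} + 3 M\right)$ ($Y{\left(M \right)} = \left(M^{2} + 3 M\right) \left(-5 + M\right) = \left(-5 + M\right) \left(M^{2} + 3 M\right)$)
$\sqrt{Y{\left(31 \right)} + B} = \sqrt{31 \left(-15 + 31^{2} - 62\right) + 44777} = \sqrt{31 \left(-15 + 961 - 62\right) + 44777} = \sqrt{31 \cdot 884 + 44777} = \sqrt{27404 + 44777} = \sqrt{72181}$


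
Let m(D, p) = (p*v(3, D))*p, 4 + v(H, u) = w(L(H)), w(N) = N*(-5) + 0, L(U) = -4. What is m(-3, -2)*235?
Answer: 15040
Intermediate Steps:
w(N) = -5*N (w(N) = -5*N + 0 = -5*N)
v(H, u) = 16 (v(H, u) = -4 - 5*(-4) = -4 + 20 = 16)
m(D, p) = 16*p**2 (m(D, p) = (p*16)*p = (16*p)*p = 16*p**2)
m(-3, -2)*235 = (16*(-2)**2)*235 = (16*4)*235 = 64*235 = 15040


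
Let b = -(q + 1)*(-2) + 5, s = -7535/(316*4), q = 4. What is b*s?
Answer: -113025/1264 ≈ -89.418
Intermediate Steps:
s = -7535/1264 ≈ -5.9612
b = 15 (b = -(4 + 1)*(-2) + 5 = -5*(-2) + 5 = -1*(-10) + 5 = 10 + 5 = 15)
b*s = 15*(-7535/1264) = -113025/1264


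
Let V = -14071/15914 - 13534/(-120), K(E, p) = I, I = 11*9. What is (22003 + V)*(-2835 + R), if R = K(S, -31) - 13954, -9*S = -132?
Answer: -17621460803681/47742 ≈ -3.6910e+8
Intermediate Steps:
S = 44/3 (S = -1/9*(-132) = 44/3 ≈ 14.667)
I = 99
K(E, p) = 99
V = 53422889/477420 (V = -14071*1/15914 - 13534*(-1/120) = -14071/15914 + 6767/60 = 53422889/477420 ≈ 111.90)
R = -13855 (R = 99 - 13954 = -13855)
(22003 + V)*(-2835 + R) = (22003 + 53422889/477420)*(-2835 - 13855) = (10558095149/477420)*(-16690) = -17621460803681/47742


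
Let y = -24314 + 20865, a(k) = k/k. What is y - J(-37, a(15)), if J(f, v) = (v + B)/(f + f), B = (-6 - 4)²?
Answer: -255125/74 ≈ -3447.6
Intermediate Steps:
B = 100 (B = (-10)² = 100)
a(k) = 1
y = -3449
J(f, v) = (100 + v)/(2*f) (J(f, v) = (v + 100)/(f + f) = (100 + v)/((2*f)) = (100 + v)*(1/(2*f)) = (100 + v)/(2*f))
y - J(-37, a(15)) = -3449 - (100 + 1)/(2*(-37)) = -3449 - (-1)*101/(2*37) = -3449 - 1*(-101/74) = -3449 + 101/74 = -255125/74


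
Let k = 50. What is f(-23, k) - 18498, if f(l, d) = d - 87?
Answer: -18535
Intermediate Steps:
f(l, d) = -87 + d
f(-23, k) - 18498 = (-87 + 50) - 18498 = -37 - 18498 = -18535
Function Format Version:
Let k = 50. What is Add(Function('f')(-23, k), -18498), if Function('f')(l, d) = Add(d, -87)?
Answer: -18535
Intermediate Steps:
Function('f')(l, d) = Add(-87, d)
Add(Function('f')(-23, k), -18498) = Add(Add(-87, 50), -18498) = Add(-37, -18498) = -18535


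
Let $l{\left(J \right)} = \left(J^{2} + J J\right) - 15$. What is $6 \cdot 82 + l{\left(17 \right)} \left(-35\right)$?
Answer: $-19213$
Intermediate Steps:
$l{\left(J \right)} = -15 + 2 J^{2}$ ($l{\left(J \right)} = \left(J^{2} + J^{2}\right) - 15 = 2 J^{2} - 15 = -15 + 2 J^{2}$)
$6 \cdot 82 + l{\left(17 \right)} \left(-35\right) = 6 \cdot 82 + \left(-15 + 2 \cdot 17^{2}\right) \left(-35\right) = 492 + \left(-15 + 2 \cdot 289\right) \left(-35\right) = 492 + \left(-15 + 578\right) \left(-35\right) = 492 + 563 \left(-35\right) = 492 - 19705 = -19213$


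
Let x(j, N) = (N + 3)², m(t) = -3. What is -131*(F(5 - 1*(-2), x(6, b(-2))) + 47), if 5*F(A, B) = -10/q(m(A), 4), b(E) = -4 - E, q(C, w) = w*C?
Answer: -37073/6 ≈ -6178.8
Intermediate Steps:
q(C, w) = C*w
x(j, N) = (3 + N)²
F(A, B) = ⅙ (F(A, B) = (-10/((-3*4)))/5 = (-10/(-12))/5 = (-10*(-1/12))/5 = (⅕)*(⅚) = ⅙)
-131*(F(5 - 1*(-2), x(6, b(-2))) + 47) = -131*(⅙ + 47) = -131*283/6 = -37073/6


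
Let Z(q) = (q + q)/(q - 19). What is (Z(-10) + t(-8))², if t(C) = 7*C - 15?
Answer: 4157521/841 ≈ 4943.5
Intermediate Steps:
Z(q) = 2*q/(-19 + q) (Z(q) = (2*q)/(-19 + q) = 2*q/(-19 + q))
t(C) = -15 + 7*C
(Z(-10) + t(-8))² = (2*(-10)/(-19 - 10) + (-15 + 7*(-8)))² = (2*(-10)/(-29) + (-15 - 56))² = (2*(-10)*(-1/29) - 71)² = (20/29 - 71)² = (-2039/29)² = 4157521/841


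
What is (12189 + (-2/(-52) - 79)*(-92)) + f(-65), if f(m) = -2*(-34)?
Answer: 253779/13 ≈ 19521.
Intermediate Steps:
f(m) = 68
(12189 + (-2/(-52) - 79)*(-92)) + f(-65) = (12189 + (-2/(-52) - 79)*(-92)) + 68 = (12189 + (-2*(-1/52) - 79)*(-92)) + 68 = (12189 + (1/26 - 79)*(-92)) + 68 = (12189 - 2053/26*(-92)) + 68 = (12189 + 94438/13) + 68 = 252895/13 + 68 = 253779/13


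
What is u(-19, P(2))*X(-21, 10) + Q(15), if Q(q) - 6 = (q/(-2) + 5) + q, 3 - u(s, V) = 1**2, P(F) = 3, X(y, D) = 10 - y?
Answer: 161/2 ≈ 80.500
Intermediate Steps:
u(s, V) = 2 (u(s, V) = 3 - 1*1**2 = 3 - 1*1 = 3 - 1 = 2)
Q(q) = 11 + q/2 (Q(q) = 6 + ((q/(-2) + 5) + q) = 6 + ((q*(-1/2) + 5) + q) = 6 + ((-q/2 + 5) + q) = 6 + ((5 - q/2) + q) = 6 + (5 + q/2) = 11 + q/2)
u(-19, P(2))*X(-21, 10) + Q(15) = 2*(10 - 1*(-21)) + (11 + (1/2)*15) = 2*(10 + 21) + (11 + 15/2) = 2*31 + 37/2 = 62 + 37/2 = 161/2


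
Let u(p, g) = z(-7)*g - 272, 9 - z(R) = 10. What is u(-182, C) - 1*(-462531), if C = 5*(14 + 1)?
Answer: 462184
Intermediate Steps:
z(R) = -1 (z(R) = 9 - 1*10 = 9 - 10 = -1)
C = 75 (C = 5*15 = 75)
u(p, g) = -272 - g (u(p, g) = -g - 272 = -272 - g)
u(-182, C) - 1*(-462531) = (-272 - 1*75) - 1*(-462531) = (-272 - 75) + 462531 = -347 + 462531 = 462184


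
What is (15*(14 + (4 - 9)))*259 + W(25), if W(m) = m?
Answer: 34990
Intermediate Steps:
(15*(14 + (4 - 9)))*259 + W(25) = (15*(14 + (4 - 9)))*259 + 25 = (15*(14 - 5))*259 + 25 = (15*9)*259 + 25 = 135*259 + 25 = 34965 + 25 = 34990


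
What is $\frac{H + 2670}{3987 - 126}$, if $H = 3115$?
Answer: $\frac{445}{297} \approx 1.4983$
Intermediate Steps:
$\frac{H + 2670}{3987 - 126} = \frac{3115 + 2670}{3987 - 126} = \frac{5785}{3861} = 5785 \cdot \frac{1}{3861} = \frac{445}{297}$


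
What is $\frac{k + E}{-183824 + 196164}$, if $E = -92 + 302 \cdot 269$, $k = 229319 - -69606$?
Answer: $\frac{380071}{12340} \approx 30.8$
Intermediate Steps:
$k = 298925$ ($k = 229319 + 69606 = 298925$)
$E = 81146$ ($E = -92 + 81238 = 81146$)
$\frac{k + E}{-183824 + 196164} = \frac{298925 + 81146}{-183824 + 196164} = \frac{380071}{12340}$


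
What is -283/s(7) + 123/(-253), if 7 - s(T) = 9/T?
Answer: -506113/10120 ≈ -50.011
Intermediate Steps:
s(T) = 7 - 9/T
-283/s(7) + 123/(-253) = -283/(7 - 9/7) + 123/(-253) = -283/(7 - 9*⅐) + 123*(-1/253) = -283/(7 - 9/7) - 123/253 = -283/40/7 - 123/253 = -283*7/40 - 123/253 = -1981/40 - 123/253 = -506113/10120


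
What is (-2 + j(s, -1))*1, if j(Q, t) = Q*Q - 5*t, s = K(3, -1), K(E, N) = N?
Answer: 4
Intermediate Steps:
s = -1
j(Q, t) = Q² - 5*t
(-2 + j(s, -1))*1 = (-2 + ((-1)² - 5*(-1)))*1 = (-2 + (1 + 5))*1 = (-2 + 6)*1 = 4*1 = 4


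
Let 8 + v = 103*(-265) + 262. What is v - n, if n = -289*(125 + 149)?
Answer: 52145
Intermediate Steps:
n = -79186 (n = -289*274 = -79186)
v = -27041 (v = -8 + (103*(-265) + 262) = -8 + (-27295 + 262) = -8 - 27033 = -27041)
v - n = -27041 - 1*(-79186) = -27041 + 79186 = 52145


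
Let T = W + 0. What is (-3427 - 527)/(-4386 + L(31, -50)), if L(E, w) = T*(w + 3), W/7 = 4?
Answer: 1977/2851 ≈ 0.69344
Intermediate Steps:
W = 28 (W = 7*4 = 28)
T = 28 (T = 28 + 0 = 28)
L(E, w) = 84 + 28*w (L(E, w) = 28*(w + 3) = 28*(3 + w) = 84 + 28*w)
(-3427 - 527)/(-4386 + L(31, -50)) = (-3427 - 527)/(-4386 + (84 + 28*(-50))) = -3954/(-4386 + (84 - 1400)) = -3954/(-4386 - 1316) = -3954/(-5702) = -3954*(-1/5702) = 1977/2851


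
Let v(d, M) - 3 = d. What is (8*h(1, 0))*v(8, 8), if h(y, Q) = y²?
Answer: 88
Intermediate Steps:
v(d, M) = 3 + d
(8*h(1, 0))*v(8, 8) = (8*1²)*(3 + 8) = (8*1)*11 = 8*11 = 88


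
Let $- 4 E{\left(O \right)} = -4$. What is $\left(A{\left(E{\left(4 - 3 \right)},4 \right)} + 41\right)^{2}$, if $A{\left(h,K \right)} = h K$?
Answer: $2025$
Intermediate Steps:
$E{\left(O \right)} = 1$ ($E{\left(O \right)} = \left(- \frac{1}{4}\right) \left(-4\right) = 1$)
$A{\left(h,K \right)} = K h$
$\left(A{\left(E{\left(4 - 3 \right)},4 \right)} + 41\right)^{2} = \left(4 \cdot 1 + 41\right)^{2} = \left(4 + 41\right)^{2} = 45^{2} = 2025$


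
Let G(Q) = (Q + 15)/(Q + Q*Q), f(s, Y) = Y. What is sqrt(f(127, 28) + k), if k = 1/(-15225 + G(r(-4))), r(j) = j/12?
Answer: sqrt(727421753)/5097 ≈ 5.2915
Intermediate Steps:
r(j) = j/12 (r(j) = j*(1/12) = j/12)
G(Q) = (15 + Q)/(Q + Q**2)
k = -1/15291 (k = 1/(-15225 + (15 + (1/12)*(-4))/((((1/12)*(-4)))*(1 + (1/12)*(-4)))) = 1/(-15225 + (15 - 1/3)/((-1/3)*(1 - 1/3))) = 1/(-15225 - 3*44/3/2/3) = 1/(-15225 - 3*3/2*44/3) = 1/(-15225 - 66) = 1/(-15291) = -1/15291 ≈ -6.5398e-5)
sqrt(f(127, 28) + k) = sqrt(28 - 1/15291) = sqrt(428147/15291) = sqrt(727421753)/5097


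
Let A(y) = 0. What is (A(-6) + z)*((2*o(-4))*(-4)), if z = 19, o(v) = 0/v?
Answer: 0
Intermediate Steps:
o(v) = 0
(A(-6) + z)*((2*o(-4))*(-4)) = (0 + 19)*((2*0)*(-4)) = 19*(0*(-4)) = 19*0 = 0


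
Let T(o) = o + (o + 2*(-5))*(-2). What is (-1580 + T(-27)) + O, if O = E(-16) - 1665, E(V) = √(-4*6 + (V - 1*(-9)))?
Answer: -3198 + I*√31 ≈ -3198.0 + 5.5678*I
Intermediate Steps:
E(V) = √(-15 + V) (E(V) = √(-24 + (V + 9)) = √(-24 + (9 + V)) = √(-15 + V))
T(o) = 20 - o (T(o) = o + (o - 10)*(-2) = o + (-10 + o)*(-2) = o + (20 - 2*o) = 20 - o)
O = -1665 + I*√31 (O = √(-15 - 16) - 1665 = √(-31) - 1665 = I*√31 - 1665 = -1665 + I*√31 ≈ -1665.0 + 5.5678*I)
(-1580 + T(-27)) + O = (-1580 + (20 - 1*(-27))) + (-1665 + I*√31) = (-1580 + (20 + 27)) + (-1665 + I*√31) = (-1580 + 47) + (-1665 + I*√31) = -1533 + (-1665 + I*√31) = -3198 + I*√31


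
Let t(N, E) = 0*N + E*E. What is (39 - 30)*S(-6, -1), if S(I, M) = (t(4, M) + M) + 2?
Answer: 18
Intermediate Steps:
t(N, E) = E² (t(N, E) = 0 + E² = E²)
S(I, M) = 2 + M + M² (S(I, M) = (M² + M) + 2 = (M + M²) + 2 = 2 + M + M²)
(39 - 30)*S(-6, -1) = (39 - 30)*(2 - 1 + (-1)²) = 9*(2 - 1 + 1) = 9*2 = 18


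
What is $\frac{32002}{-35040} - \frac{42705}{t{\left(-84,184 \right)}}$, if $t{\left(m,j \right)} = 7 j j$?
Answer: $- \frac{283768787}{259506240} \approx -1.0935$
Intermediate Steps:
$t{\left(m,j \right)} = 7 j^{2}$
$\frac{32002}{-35040} - \frac{42705}{t{\left(-84,184 \right)}} = \frac{32002}{-35040} - \frac{42705}{7 \cdot 184^{2}} = 32002 \left(- \frac{1}{35040}\right) - \frac{42705}{7 \cdot 33856} = - \frac{16001}{17520} - \frac{42705}{236992} = - \frac{283768787}{259506240}$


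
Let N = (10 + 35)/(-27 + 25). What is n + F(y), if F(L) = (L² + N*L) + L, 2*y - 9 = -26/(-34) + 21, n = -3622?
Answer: -1073954/289 ≈ -3716.1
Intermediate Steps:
N = -45/2 (N = 45/(-2) = 45*(-½) = -45/2 ≈ -22.500)
y = 523/34 (y = 9/2 + (-26/(-34) + 21)/2 = 9/2 + (-26*(-1/34) + 21)/2 = 9/2 + (13/17 + 21)/2 = 9/2 + (½)*(370/17) = 9/2 + 185/17 = 523/34 ≈ 15.382)
F(L) = L² - 43*L/2 (F(L) = (L² - 45*L/2) + L = L² - 43*L/2)
n + F(y) = -3622 + (½)*(523/34)*(-43 + 2*(523/34)) = -3622 + (½)*(523/34)*(-43 + 523/17) = -3622 + (½)*(523/34)*(-208/17) = -3622 - 27196/289 = -1073954/289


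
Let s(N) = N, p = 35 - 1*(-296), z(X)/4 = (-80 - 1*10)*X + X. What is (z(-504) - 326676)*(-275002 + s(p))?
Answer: 40445854092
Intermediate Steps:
z(X) = -356*X (z(X) = 4*((-80 - 1*10)*X + X) = 4*((-80 - 10)*X + X) = 4*(-90*X + X) = 4*(-89*X) = -356*X)
p = 331 (p = 35 + 296 = 331)
(z(-504) - 326676)*(-275002 + s(p)) = (-356*(-504) - 326676)*(-275002 + 331) = (179424 - 326676)*(-274671) = -147252*(-274671) = 40445854092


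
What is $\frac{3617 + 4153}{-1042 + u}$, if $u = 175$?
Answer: $- \frac{2590}{289} \approx -8.9619$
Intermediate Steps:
$\frac{3617 + 4153}{-1042 + u} = \frac{3617 + 4153}{-1042 + 175} = \frac{7770}{-867} = 7770 \left(- \frac{1}{867}\right) = - \frac{2590}{289}$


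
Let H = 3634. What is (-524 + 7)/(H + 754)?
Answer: -517/4388 ≈ -0.11782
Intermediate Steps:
(-524 + 7)/(H + 754) = (-524 + 7)/(3634 + 754) = -517/4388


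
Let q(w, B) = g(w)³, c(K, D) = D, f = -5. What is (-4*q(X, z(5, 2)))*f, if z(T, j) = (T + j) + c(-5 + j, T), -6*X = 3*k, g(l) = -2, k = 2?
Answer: -160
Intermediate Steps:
X = -1 (X = -2/2 = -⅙*6 = -1)
z(T, j) = j + 2*T (z(T, j) = (T + j) + T = j + 2*T)
q(w, B) = -8 (q(w, B) = (-2)³ = -8)
(-4*q(X, z(5, 2)))*f = -4*(-8)*(-5) = 32*(-5) = -160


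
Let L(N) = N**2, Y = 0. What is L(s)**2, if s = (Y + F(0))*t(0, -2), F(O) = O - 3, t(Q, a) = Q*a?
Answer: 0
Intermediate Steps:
F(O) = -3 + O
s = 0 (s = (0 + (-3 + 0))*(0*(-2)) = (0 - 3)*0 = -3*0 = 0)
L(s)**2 = (0**2)**2 = 0**2 = 0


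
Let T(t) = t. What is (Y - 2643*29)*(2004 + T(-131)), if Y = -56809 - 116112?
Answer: -467440864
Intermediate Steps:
Y = -172921
(Y - 2643*29)*(2004 + T(-131)) = (-172921 - 2643*29)*(2004 - 131) = (-172921 - 76647)*1873 = -249568*1873 = -467440864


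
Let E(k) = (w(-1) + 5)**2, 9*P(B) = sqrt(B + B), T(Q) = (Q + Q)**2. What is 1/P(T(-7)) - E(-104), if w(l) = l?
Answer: -16 + 9*sqrt(2)/28 ≈ -15.545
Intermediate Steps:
T(Q) = 4*Q**2 (T(Q) = (2*Q)**2 = 4*Q**2)
P(B) = sqrt(2)*sqrt(B)/9 (P(B) = sqrt(B + B)/9 = sqrt(2*B)/9 = (sqrt(2)*sqrt(B))/9 = sqrt(2)*sqrt(B)/9)
E(k) = 16 (E(k) = (-1 + 5)**2 = 4**2 = 16)
1/P(T(-7)) - E(-104) = 1/(sqrt(2)*sqrt(4*(-7)**2)/9) - 1*16 = 1/(sqrt(2)*sqrt(4*49)/9) - 16 = 1/(sqrt(2)*sqrt(196)/9) - 16 = 1/((1/9)*sqrt(2)*14) - 16 = 1/(14*sqrt(2)/9) - 16 = 9*sqrt(2)/28 - 16 = -16 + 9*sqrt(2)/28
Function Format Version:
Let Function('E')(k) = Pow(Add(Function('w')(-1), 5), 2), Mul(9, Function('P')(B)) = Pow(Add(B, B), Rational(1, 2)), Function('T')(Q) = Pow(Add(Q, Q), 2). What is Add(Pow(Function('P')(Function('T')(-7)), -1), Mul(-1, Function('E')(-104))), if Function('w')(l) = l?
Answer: Add(-16, Mul(Rational(9, 28), Pow(2, Rational(1, 2)))) ≈ -15.545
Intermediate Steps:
Function('T')(Q) = Mul(4, Pow(Q, 2)) (Function('T')(Q) = Pow(Mul(2, Q), 2) = Mul(4, Pow(Q, 2)))
Function('P')(B) = Mul(Rational(1, 9), Pow(2, Rational(1, 2)), Pow(B, Rational(1, 2))) (Function('P')(B) = Mul(Rational(1, 9), Pow(Add(B, B), Rational(1, 2))) = Mul(Rational(1, 9), Pow(Mul(2, B), Rational(1, 2))) = Mul(Rational(1, 9), Mul(Pow(2, Rational(1, 2)), Pow(B, Rational(1, 2)))) = Mul(Rational(1, 9), Pow(2, Rational(1, 2)), Pow(B, Rational(1, 2))))
Function('E')(k) = 16 (Function('E')(k) = Pow(Add(-1, 5), 2) = Pow(4, 2) = 16)
Add(Pow(Function('P')(Function('T')(-7)), -1), Mul(-1, Function('E')(-104))) = Add(Pow(Mul(Rational(1, 9), Pow(2, Rational(1, 2)), Pow(Mul(4, Pow(-7, 2)), Rational(1, 2))), -1), Mul(-1, 16)) = Add(Pow(Mul(Rational(1, 9), Pow(2, Rational(1, 2)), Pow(Mul(4, 49), Rational(1, 2))), -1), -16) = Add(Pow(Mul(Rational(1, 9), Pow(2, Rational(1, 2)), Pow(196, Rational(1, 2))), -1), -16) = Add(Pow(Mul(Rational(1, 9), Pow(2, Rational(1, 2)), 14), -1), -16) = Add(Pow(Mul(Rational(14, 9), Pow(2, Rational(1, 2))), -1), -16) = Add(Mul(Rational(9, 28), Pow(2, Rational(1, 2))), -16) = Add(-16, Mul(Rational(9, 28), Pow(2, Rational(1, 2))))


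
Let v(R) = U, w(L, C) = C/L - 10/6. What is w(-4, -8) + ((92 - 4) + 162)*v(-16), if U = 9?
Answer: 6751/3 ≈ 2250.3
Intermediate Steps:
w(L, C) = -5/3 + C/L (w(L, C) = C/L - 10*1/6 = C/L - 5/3 = -5/3 + C/L)
v(R) = 9
w(-4, -8) + ((92 - 4) + 162)*v(-16) = (-5/3 - 8/(-4)) + ((92 - 4) + 162)*9 = (-5/3 - 8*(-1/4)) + (88 + 162)*9 = (-5/3 + 2) + 250*9 = 1/3 + 2250 = 6751/3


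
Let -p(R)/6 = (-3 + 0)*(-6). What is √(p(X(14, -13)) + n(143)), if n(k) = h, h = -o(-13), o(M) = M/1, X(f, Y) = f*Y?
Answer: I*√95 ≈ 9.7468*I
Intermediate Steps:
X(f, Y) = Y*f
o(M) = M (o(M) = M*1 = M)
p(R) = -108 (p(R) = -6*(-3 + 0)*(-6) = -(-18)*(-6) = -6*18 = -108)
h = 13 (h = -1*(-13) = 13)
n(k) = 13
√(p(X(14, -13)) + n(143)) = √(-108 + 13) = √(-95) = I*√95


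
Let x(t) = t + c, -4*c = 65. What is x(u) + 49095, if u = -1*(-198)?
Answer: 197107/4 ≈ 49277.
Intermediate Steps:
c = -65/4 (c = -¼*65 = -65/4 ≈ -16.250)
u = 198
x(t) = -65/4 + t (x(t) = t - 65/4 = -65/4 + t)
x(u) + 49095 = (-65/4 + 198) + 49095 = 727/4 + 49095 = 197107/4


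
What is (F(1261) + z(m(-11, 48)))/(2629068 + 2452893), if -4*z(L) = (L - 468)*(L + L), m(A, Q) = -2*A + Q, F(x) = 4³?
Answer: 13994/5081961 ≈ 0.0027537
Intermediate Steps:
F(x) = 64
m(A, Q) = Q - 2*A
z(L) = -L*(-468 + L)/2 (z(L) = -(L - 468)*(L + L)/4 = -(-468 + L)*2*L/4 = -L*(-468 + L)/2)
(F(1261) + z(m(-11, 48)))/(2629068 + 2452893) = (64 + (48 - 2*(-11))*(468 - (48 - 2*(-11)))/2)/(2629068 + 2452893) = (64 + (48 + 22)*(468 - (48 + 22))/2)/5081961 = (64 + (½)*70*(468 - 1*70))*(1/5081961) = (64 + (½)*70*(468 - 70))*(1/5081961) = (64 + (½)*70*398)*(1/5081961) = (64 + 13930)*(1/5081961) = 13994*(1/5081961) = 13994/5081961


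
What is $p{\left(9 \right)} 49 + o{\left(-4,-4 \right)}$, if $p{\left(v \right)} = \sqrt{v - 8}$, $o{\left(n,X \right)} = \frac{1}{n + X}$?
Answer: $\frac{391}{8} \approx 48.875$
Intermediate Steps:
$o{\left(n,X \right)} = \frac{1}{X + n}$
$p{\left(v \right)} = \sqrt{-8 + v}$
$p{\left(9 \right)} 49 + o{\left(-4,-4 \right)} = \sqrt{-8 + 9} \cdot 49 + \frac{1}{-4 - 4} = \sqrt{1} \cdot 49 + \frac{1}{-8} = 1 \cdot 49 - \frac{1}{8} = 49 - \frac{1}{8} = \frac{391}{8}$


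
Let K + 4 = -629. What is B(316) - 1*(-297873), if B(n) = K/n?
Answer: 94127235/316 ≈ 2.9787e+5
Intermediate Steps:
K = -633 (K = -4 - 629 = -633)
B(n) = -633/n
B(316) - 1*(-297873) = -633/316 - 1*(-297873) = -633*1/316 + 297873 = -633/316 + 297873 = 94127235/316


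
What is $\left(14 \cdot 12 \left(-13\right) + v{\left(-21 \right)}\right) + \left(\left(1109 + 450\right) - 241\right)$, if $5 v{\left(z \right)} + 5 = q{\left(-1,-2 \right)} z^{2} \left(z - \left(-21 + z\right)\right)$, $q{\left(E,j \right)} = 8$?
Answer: $\frac{69753}{5} \approx 13951.0$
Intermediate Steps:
$v{\left(z \right)} = -1 + \frac{168 z^{2}}{5}$ ($v{\left(z \right)} = -1 + \frac{8 z^{2} \left(z - \left(-21 + z\right)\right)}{5} = -1 + \frac{8 z^{2} \cdot 21}{5} = -1 + \frac{168 z^{2}}{5}$)
$\left(14 \cdot 12 \left(-13\right) + v{\left(-21 \right)}\right) + \left(\left(1109 + 450\right) - 241\right) = \left(14 \cdot 12 \left(-13\right) - \left(1 - \frac{168 \left(-21\right)^{2}}{5}\right)\right) + \left(\left(1109 + 450\right) - 241\right) = \left(168 \left(-13\right) + \left(-1 + \frac{168}{5} \cdot 441\right)\right) + \left(1559 - 241\right) = \left(-2184 + \left(-1 + \frac{74088}{5}\right)\right) + 1318 = \left(-2184 + \frac{74083}{5}\right) + 1318 = \frac{63163}{5} + 1318 = \frac{69753}{5}$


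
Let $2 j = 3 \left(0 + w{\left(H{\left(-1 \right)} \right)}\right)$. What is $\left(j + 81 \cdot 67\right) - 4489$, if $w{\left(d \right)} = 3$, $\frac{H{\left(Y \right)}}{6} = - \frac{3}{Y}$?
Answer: $\frac{1885}{2} \approx 942.5$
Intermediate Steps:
$H{\left(Y \right)} = - \frac{18}{Y}$ ($H{\left(Y \right)} = 6 \left(- \frac{3}{Y}\right) = - \frac{18}{Y}$)
$j = \frac{9}{2}$ ($j = \frac{3 \left(0 + 3\right)}{2} = \frac{3 \cdot 3}{2} = \frac{1}{2} \cdot 9 = \frac{9}{2} \approx 4.5$)
$\left(j + 81 \cdot 67\right) - 4489 = \left(\frac{9}{2} + 81 \cdot 67\right) - 4489 = \left(\frac{9}{2} + 5427\right) - 4489 = \frac{10863}{2} - 4489 = \frac{1885}{2}$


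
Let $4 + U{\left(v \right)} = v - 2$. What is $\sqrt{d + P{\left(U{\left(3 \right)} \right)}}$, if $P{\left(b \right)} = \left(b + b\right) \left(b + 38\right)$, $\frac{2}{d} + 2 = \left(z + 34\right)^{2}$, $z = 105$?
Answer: $\frac{2 i \sqrt{19594237793}}{19319} \approx 14.491 i$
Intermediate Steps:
$U{\left(v \right)} = -6 + v$ ($U{\left(v \right)} = -4 + \left(v - 2\right) = -4 + \left(-2 + v\right) = -6 + v$)
$d = \frac{2}{19319}$ ($d = \frac{2}{-2 + \left(105 + 34\right)^{2}} = \frac{2}{-2 + 139^{2}} = \frac{2}{-2 + 19321} = \frac{2}{19319} \approx 0.00010353$)
$P{\left(b \right)} = 2 b \left(38 + b\right)$
$\sqrt{d + P{\left(U{\left(3 \right)} \right)}} = \sqrt{\frac{2}{19319} + 2 \left(-6 + 3\right) \left(38 + \left(-6 + 3\right)\right)} = \sqrt{\frac{2}{19319} + 2 \left(-3\right) \left(38 - 3\right)} = \sqrt{\frac{2}{19319} + 2 \left(-3\right) 35} = \sqrt{\frac{2}{19319} - 210} = \sqrt{- \frac{4056988}{19319}} = \frac{2 i \sqrt{19594237793}}{19319}$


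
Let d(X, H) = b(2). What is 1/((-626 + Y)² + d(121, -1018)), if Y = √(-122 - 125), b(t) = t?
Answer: I/(1252*√247 + 391631*I) ≈ 2.547e-6 + 1.2797e-7*I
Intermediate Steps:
Y = I*√247 (Y = √(-247) = I*√247 ≈ 15.716*I)
d(X, H) = 2
1/((-626 + Y)² + d(121, -1018)) = 1/((-626 + I*√247)² + 2) = 1/(2 + (-626 + I*√247)²)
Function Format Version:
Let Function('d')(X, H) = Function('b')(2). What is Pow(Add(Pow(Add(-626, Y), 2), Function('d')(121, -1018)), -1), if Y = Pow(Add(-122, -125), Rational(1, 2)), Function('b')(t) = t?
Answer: Mul(I, Pow(Add(Mul(1252, Pow(247, Rational(1, 2))), Mul(391631, I)), -1)) ≈ Add(2.5470e-6, Mul(1.2797e-7, I))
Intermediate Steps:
Y = Mul(I, Pow(247, Rational(1, 2))) (Y = Pow(-247, Rational(1, 2)) = Mul(I, Pow(247, Rational(1, 2))) ≈ Mul(15.716, I))
Function('d')(X, H) = 2
Pow(Add(Pow(Add(-626, Y), 2), Function('d')(121, -1018)), -1) = Pow(Add(Pow(Add(-626, Mul(I, Pow(247, Rational(1, 2)))), 2), 2), -1) = Pow(Add(2, Pow(Add(-626, Mul(I, Pow(247, Rational(1, 2)))), 2)), -1)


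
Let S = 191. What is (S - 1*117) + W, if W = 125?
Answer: 199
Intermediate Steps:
(S - 1*117) + W = (191 - 1*117) + 125 = (191 - 117) + 125 = 74 + 125 = 199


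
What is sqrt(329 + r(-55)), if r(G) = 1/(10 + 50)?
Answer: sqrt(296115)/30 ≈ 18.139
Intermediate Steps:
r(G) = 1/60
sqrt(329 + r(-55)) = sqrt(329 + 1/60) = sqrt(19741/60) = sqrt(296115)/30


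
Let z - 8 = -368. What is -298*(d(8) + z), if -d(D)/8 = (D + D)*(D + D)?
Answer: 717584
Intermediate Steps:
d(D) = -32*D**2 (d(D) = -8*(D + D)*(D + D) = -8*2*D*2*D = -32*D**2)
z = -360 (z = 8 - 368 = -360)
-298*(d(8) + z) = -298*(-32*8**2 - 360) = -298*(-32*64 - 360) = -298*(-2048 - 360) = -298*(-2408) = 717584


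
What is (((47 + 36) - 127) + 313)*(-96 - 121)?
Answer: -58373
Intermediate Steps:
(((47 + 36) - 127) + 313)*(-96 - 121) = ((83 - 127) + 313)*(-217) = (-44 + 313)*(-217) = 269*(-217) = -58373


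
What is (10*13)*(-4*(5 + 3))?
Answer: -4160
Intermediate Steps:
(10*13)*(-4*(5 + 3)) = 130*(-4*8) = 130*(-32) = -4160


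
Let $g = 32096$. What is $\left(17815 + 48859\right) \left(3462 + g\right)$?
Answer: $2370794092$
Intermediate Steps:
$\left(17815 + 48859\right) \left(3462 + g\right) = \left(17815 + 48859\right) \left(3462 + 32096\right) = 66674 \cdot 35558 = 2370794092$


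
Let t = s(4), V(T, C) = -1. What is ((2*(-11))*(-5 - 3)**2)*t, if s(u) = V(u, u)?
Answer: 1408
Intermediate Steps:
s(u) = -1
t = -1
((2*(-11))*(-5 - 3)**2)*t = ((2*(-11))*(-5 - 3)**2)*(-1) = -22*(-8)**2*(-1) = -22*64*(-1) = -1408*(-1) = 1408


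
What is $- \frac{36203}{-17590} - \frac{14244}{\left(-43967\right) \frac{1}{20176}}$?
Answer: $\frac{5056728082261}{773379530} \approx 6538.5$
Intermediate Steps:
$- \frac{36203}{-17590} - \frac{14244}{\left(-43967\right) \frac{1}{20176}} = \left(-36203\right) \left(- \frac{1}{17590}\right) - \frac{14244}{\left(-43967\right) \frac{1}{20176}} = \frac{36203}{17590} - \frac{14244}{- \frac{43967}{20176}} = \frac{36203}{17590} - - \frac{287386944}{43967} = \frac{36203}{17590} + \frac{287386944}{43967} = \frac{5056728082261}{773379530}$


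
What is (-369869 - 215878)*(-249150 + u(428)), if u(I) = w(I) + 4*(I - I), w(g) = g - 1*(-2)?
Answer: 145686993840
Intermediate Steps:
w(g) = 2 + g (w(g) = g + 2 = 2 + g)
u(I) = 2 + I (u(I) = (2 + I) + 4*(I - I) = (2 + I) + 4*0 = (2 + I) + 0 = 2 + I)
(-369869 - 215878)*(-249150 + u(428)) = (-369869 - 215878)*(-249150 + (2 + 428)) = -585747*(-249150 + 430) = -585747*(-248720) = 145686993840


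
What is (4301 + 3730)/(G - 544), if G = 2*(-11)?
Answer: -8031/566 ≈ -14.189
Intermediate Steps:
G = -22
(4301 + 3730)/(G - 544) = (4301 + 3730)/(-22 - 544) = 8031/(-566) = 8031*(-1/566) = -8031/566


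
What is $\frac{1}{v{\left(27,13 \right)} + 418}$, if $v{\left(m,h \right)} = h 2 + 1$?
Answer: $\frac{1}{445} \approx 0.0022472$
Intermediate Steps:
$v{\left(m,h \right)} = 1 + 2 h$ ($v{\left(m,h \right)} = 2 h + 1 = 1 + 2 h$)
$\frac{1}{v{\left(27,13 \right)} + 418} = \frac{1}{\left(1 + 2 \cdot 13\right) + 418} = \frac{1}{\left(1 + 26\right) + 418} = \frac{1}{27 + 418} = \frac{1}{445}$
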